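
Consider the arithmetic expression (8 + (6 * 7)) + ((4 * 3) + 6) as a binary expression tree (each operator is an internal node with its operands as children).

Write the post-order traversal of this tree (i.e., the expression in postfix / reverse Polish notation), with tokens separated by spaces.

8 6 7 * + 4 3 * 6 + +

Post-order on an expression tree gives postfix notation: for each operator, emit left operand, right operand, then the operator.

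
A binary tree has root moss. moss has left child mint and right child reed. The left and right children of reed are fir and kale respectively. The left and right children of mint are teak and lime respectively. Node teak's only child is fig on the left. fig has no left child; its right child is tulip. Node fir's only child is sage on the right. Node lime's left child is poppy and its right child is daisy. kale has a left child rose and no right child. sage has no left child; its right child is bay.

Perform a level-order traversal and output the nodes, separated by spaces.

Level-order visits nodes level by level from the root, left to right within each level.
Level 0: moss
Level 1: mint, reed
Level 2: teak, lime, fir, kale
Level 3: fig, poppy, daisy, sage, rose
Level 4: tulip, bay

moss mint reed teak lime fir kale fig poppy daisy sage rose tulip bay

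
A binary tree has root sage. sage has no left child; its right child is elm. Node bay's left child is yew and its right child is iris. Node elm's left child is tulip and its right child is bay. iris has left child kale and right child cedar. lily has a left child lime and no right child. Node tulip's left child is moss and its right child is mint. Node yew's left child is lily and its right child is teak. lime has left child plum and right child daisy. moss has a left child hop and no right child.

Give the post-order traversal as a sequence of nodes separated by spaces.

Post-order visits the left subtree, then the right subtree, then the node.
At sage: no left child.
At sage: go right to elm.
  At elm: go left to tulip.
    At tulip: go left to moss.
      At moss: go left to hop.
        hop is a leaf — visit hop.
      At moss: no right child.
      Visit moss.
    At tulip: go right to mint.
      mint is a leaf — visit mint.
    Visit tulip.
  At elm: go right to bay.
    At bay: go left to yew.
      At yew: go left to lily.
        At lily: go left to lime.
          At lime: go left to plum.
            plum is a leaf — visit plum.
          At lime: go right to daisy.
            daisy is a leaf — visit daisy.
          Visit lime.
        At lily: no right child.
        Visit lily.
      At yew: go right to teak.
        teak is a leaf — visit teak.
      Visit yew.
    At bay: go right to iris.
      At iris: go left to kale.
        kale is a leaf — visit kale.
      At iris: go right to cedar.
        cedar is a leaf — visit cedar.
      Visit iris.
    Visit bay.
  Visit elm.
Visit sage.

hop moss mint tulip plum daisy lime lily teak yew kale cedar iris bay elm sage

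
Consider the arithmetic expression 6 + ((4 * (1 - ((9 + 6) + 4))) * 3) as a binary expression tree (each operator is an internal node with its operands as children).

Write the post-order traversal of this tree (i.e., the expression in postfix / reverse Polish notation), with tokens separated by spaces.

Post-order on an expression tree gives postfix notation: for each operator, emit left operand, right operand, then the operator.

6 4 1 9 6 + 4 + - * 3 * +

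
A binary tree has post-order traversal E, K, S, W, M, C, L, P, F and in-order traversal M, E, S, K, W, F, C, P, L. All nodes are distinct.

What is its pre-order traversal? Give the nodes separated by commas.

The last element of post-order is the root; it splits in-order into left and right subtrees.
Root F: left subtree has 5 nodes {M, E, S, K, W}, right has 3 {C, P, L}.
  Root M: left subtree has 0 nodes { }, right has 4 {E, S, K, W}.
    Root W: left subtree has 3 nodes {E, S, K}, right has 0 { }.
      Root S: left subtree has 1 node {E}, right has 1 {K}.
  Root P: left subtree has 1 node {C}, right has 1 {L}.

F, M, W, S, E, K, P, C, L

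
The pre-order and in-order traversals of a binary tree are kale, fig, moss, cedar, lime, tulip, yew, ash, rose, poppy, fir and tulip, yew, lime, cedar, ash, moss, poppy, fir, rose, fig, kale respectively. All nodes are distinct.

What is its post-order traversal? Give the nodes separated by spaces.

yew tulip lime ash cedar fir poppy rose moss fig kale

The first element of pre-order is the root; it splits in-order into left and right subtrees.
Root kale: left subtree has 10 nodes {tulip, yew, lime, cedar, ash, moss, poppy, fir, rose, fig}, right has 0 { }.
  Root fig: left subtree has 9 nodes {tulip, yew, lime, cedar, ash, moss, poppy, fir, rose}, right has 0 { }.
    Root moss: left subtree has 5 nodes {tulip, yew, lime, cedar, ash}, right has 3 {poppy, fir, rose}.
      Root cedar: left subtree has 3 nodes {tulip, yew, lime}, right has 1 {ash}.
        Root lime: left subtree has 2 nodes {tulip, yew}, right has 0 { }.
          Root tulip: left subtree has 0 nodes { }, right has 1 {yew}.
      Root rose: left subtree has 2 nodes {poppy, fir}, right has 0 { }.
        Root poppy: left subtree has 0 nodes { }, right has 1 {fir}.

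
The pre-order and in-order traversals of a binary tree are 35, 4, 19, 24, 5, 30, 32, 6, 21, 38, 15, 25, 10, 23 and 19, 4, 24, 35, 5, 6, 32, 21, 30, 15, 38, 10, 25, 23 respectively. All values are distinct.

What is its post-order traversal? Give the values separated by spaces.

19 24 4 6 21 32 15 10 23 25 38 30 5 35

The first element of pre-order is the root; it splits in-order into left and right subtrees.
Root 35: left subtree has 3 nodes {19, 4, 24}, right has 10 {5, 6, 32, 21, 30, 15, 38, 10, 25, 23}.
  Root 4: left subtree has 1 node {19}, right has 1 {24}.
  Root 5: left subtree has 0 nodes { }, right has 9 {6, 32, 21, 30, 15, 38, 10, 25, 23}.
    Root 30: left subtree has 3 nodes {6, 32, 21}, right has 5 {15, 38, 10, 25, 23}.
      Root 32: left subtree has 1 node {6}, right has 1 {21}.
      Root 38: left subtree has 1 node {15}, right has 3 {10, 25, 23}.
        Root 25: left subtree has 1 node {10}, right has 1 {23}.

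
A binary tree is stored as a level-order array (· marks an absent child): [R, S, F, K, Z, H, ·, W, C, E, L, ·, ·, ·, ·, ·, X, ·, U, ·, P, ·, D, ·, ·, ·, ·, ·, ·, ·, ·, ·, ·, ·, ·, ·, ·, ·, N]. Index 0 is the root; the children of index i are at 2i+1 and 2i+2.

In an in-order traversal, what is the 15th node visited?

F

In-order visits the left subtree, then the node, then the right subtree.
At R: go left to S.
  At S: go left to K.
    At K: go left to W.
      At W: no left child.
      Visit W.
      At W: go right to X.
        X is a leaf — visit X.
    Visit K.
    At K: go right to C.
      At C: no left child.
      Visit C.
      At C: go right to U.
        At U: no left child.
        Visit U.
        At U: go right to N.
          N is a leaf — visit N.
  Visit S.
  At S: go right to Z.
    At Z: go left to E.
      At E: no left child.
      Visit E.
      At E: go right to P.
        P is a leaf — visit P.
    Visit Z.
    At Z: go right to L.
      At L: no left child.
      Visit L.
      At L: go right to D.
        D is a leaf — visit D.
Visit R.
At R: go right to F.
  At F: go left to H.
    H is a leaf — visit H.
  Visit F.
  At F: no right child.
Full in-order sequence: W, X, K, C, U, N, S, E, P, Z, L, D, R, H, F.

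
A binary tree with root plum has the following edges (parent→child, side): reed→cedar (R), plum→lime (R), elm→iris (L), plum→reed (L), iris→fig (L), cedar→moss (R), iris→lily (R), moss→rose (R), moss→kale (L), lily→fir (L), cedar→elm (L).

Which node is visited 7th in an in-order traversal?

In-order visits the left subtree, then the node, then the right subtree.
At plum: go left to reed.
  At reed: no left child.
  Visit reed.
  At reed: go right to cedar.
    At cedar: go left to elm.
      At elm: go left to iris.
        At iris: go left to fig.
          fig is a leaf — visit fig.
        Visit iris.
        At iris: go right to lily.
          At lily: go left to fir.
            fir is a leaf — visit fir.
          Visit lily.
          At lily: no right child.
      Visit elm.
      At elm: no right child.
    Visit cedar.
    At cedar: go right to moss.
      At moss: go left to kale.
        kale is a leaf — visit kale.
      Visit moss.
      At moss: go right to rose.
        rose is a leaf — visit rose.
Visit plum.
At plum: go right to lime.
  lime is a leaf — visit lime.
Full in-order sequence: reed, fig, iris, fir, lily, elm, cedar, kale, moss, rose, plum, lime.

cedar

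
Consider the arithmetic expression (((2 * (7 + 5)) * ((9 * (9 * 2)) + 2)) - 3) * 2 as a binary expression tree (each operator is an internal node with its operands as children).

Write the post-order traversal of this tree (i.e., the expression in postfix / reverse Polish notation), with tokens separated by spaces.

Post-order on an expression tree gives postfix notation: for each operator, emit left operand, right operand, then the operator.

2 7 5 + * 9 9 2 * * 2 + * 3 - 2 *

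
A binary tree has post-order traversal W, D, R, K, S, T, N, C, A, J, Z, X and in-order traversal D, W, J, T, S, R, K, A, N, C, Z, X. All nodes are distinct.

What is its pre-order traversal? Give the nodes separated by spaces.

X Z J D W A T S K R C N

The last element of post-order is the root; it splits in-order into left and right subtrees.
Root X: left subtree has 11 nodes {D, W, J, T, S, R, K, A, N, C, Z}, right has 0 { }.
  Root Z: left subtree has 10 nodes {D, W, J, T, S, R, K, A, N, C}, right has 0 { }.
    Root J: left subtree has 2 nodes {D, W}, right has 7 {T, S, R, K, A, N, C}.
      Root D: left subtree has 0 nodes { }, right has 1 {W}.
      Root A: left subtree has 4 nodes {T, S, R, K}, right has 2 {N, C}.
        Root T: left subtree has 0 nodes { }, right has 3 {S, R, K}.
          Root S: left subtree has 0 nodes { }, right has 2 {R, K}.
            Root K: left subtree has 1 node {R}, right has 0 { }.
        Root C: left subtree has 1 node {N}, right has 0 { }.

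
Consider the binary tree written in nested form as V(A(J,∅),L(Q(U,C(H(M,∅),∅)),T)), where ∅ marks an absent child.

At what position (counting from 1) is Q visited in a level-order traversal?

5

Level-order visits nodes level by level from the root, left to right within each level.
Level 0: V
Level 1: A, L
Level 2: J, Q, T
Level 3: U, C
Level 4: H
Level 5: M
Full level-order sequence: V, A, L, J, Q, T, U, C, H, M.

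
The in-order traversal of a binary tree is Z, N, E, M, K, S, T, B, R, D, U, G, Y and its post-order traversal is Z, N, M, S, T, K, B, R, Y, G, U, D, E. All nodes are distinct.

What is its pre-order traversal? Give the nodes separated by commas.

E, N, Z, D, R, B, K, M, T, S, U, G, Y

The last element of post-order is the root; it splits in-order into left and right subtrees.
Root E: left subtree has 2 nodes {Z, N}, right has 10 {M, K, S, T, B, R, D, U, G, Y}.
  Root N: left subtree has 1 node {Z}, right has 0 { }.
  Root D: left subtree has 6 nodes {M, K, S, T, B, R}, right has 3 {U, G, Y}.
    Root R: left subtree has 5 nodes {M, K, S, T, B}, right has 0 { }.
      Root B: left subtree has 4 nodes {M, K, S, T}, right has 0 { }.
        Root K: left subtree has 1 node {M}, right has 2 {S, T}.
          Root T: left subtree has 1 node {S}, right has 0 { }.
    Root U: left subtree has 0 nodes { }, right has 2 {G, Y}.
      Root G: left subtree has 0 nodes { }, right has 1 {Y}.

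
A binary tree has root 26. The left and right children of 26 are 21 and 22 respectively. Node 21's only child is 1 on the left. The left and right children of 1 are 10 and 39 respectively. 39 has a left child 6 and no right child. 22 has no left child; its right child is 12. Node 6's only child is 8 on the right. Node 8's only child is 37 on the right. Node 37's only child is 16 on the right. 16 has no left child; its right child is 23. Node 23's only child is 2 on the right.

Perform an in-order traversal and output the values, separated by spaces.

In-order visits the left subtree, then the node, then the right subtree.
At 26: go left to 21.
  At 21: go left to 1.
    At 1: go left to 10.
      10 is a leaf — visit 10.
    Visit 1.
    At 1: go right to 39.
      At 39: go left to 6.
        At 6: no left child.
        Visit 6.
        At 6: go right to 8.
          At 8: no left child.
          Visit 8.
          At 8: go right to 37.
            At 37: no left child.
            Visit 37.
            At 37: go right to 16.
              At 16: no left child.
              Visit 16.
              At 16: go right to 23.
                At 23: no left child.
                Visit 23.
                At 23: go right to 2.
                  2 is a leaf — visit 2.
      Visit 39.
      At 39: no right child.
  Visit 21.
  At 21: no right child.
Visit 26.
At 26: go right to 22.
  At 22: no left child.
  Visit 22.
  At 22: go right to 12.
    12 is a leaf — visit 12.

10 1 6 8 37 16 23 2 39 21 26 22 12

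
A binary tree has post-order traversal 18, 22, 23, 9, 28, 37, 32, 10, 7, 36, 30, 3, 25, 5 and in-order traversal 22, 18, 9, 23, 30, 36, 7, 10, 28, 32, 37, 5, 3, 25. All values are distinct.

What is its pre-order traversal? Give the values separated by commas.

The last element of post-order is the root; it splits in-order into left and right subtrees.
Root 5: left subtree has 11 nodes {22, 18, 9, 23, 30, 36, 7, 10, 28, 32, 37}, right has 2 {3, 25}.
  Root 30: left subtree has 4 nodes {22, 18, 9, 23}, right has 6 {36, 7, 10, 28, 32, 37}.
    Root 9: left subtree has 2 nodes {22, 18}, right has 1 {23}.
      Root 22: left subtree has 0 nodes { }, right has 1 {18}.
    Root 36: left subtree has 0 nodes { }, right has 5 {7, 10, 28, 32, 37}.
      Root 7: left subtree has 0 nodes { }, right has 4 {10, 28, 32, 37}.
        Root 10: left subtree has 0 nodes { }, right has 3 {28, 32, 37}.
          Root 32: left subtree has 1 node {28}, right has 1 {37}.
  Root 25: left subtree has 1 node {3}, right has 0 { }.

5, 30, 9, 22, 18, 23, 36, 7, 10, 32, 28, 37, 25, 3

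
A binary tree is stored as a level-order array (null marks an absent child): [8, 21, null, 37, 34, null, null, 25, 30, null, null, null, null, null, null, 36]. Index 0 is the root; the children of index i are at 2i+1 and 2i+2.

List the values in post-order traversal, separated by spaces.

36 25 30 37 34 21 8

Post-order visits the left subtree, then the right subtree, then the node.
At 8: go left to 21.
  At 21: go left to 37.
    At 37: go left to 25.
      At 25: go left to 36.
        36 is a leaf — visit 36.
      At 25: no right child.
      Visit 25.
    At 37: go right to 30.
      30 is a leaf — visit 30.
    Visit 37.
  At 21: go right to 34.
    34 is a leaf — visit 34.
  Visit 21.
At 8: no right child.
Visit 8.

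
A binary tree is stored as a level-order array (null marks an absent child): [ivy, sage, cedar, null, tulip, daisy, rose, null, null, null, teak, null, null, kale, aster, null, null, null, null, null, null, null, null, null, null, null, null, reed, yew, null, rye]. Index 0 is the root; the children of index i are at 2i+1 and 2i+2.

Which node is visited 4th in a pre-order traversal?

Pre-order visits the node, then its left subtree, then its right subtree.
Visit ivy.
At ivy: go left to sage.
  Visit sage.
  At sage: no left child.
  At sage: go right to tulip.
    Visit tulip.
    At tulip: no left child.
    At tulip: go right to teak.
      teak is a leaf — visit teak.
At ivy: go right to cedar.
  Visit cedar.
  At cedar: go left to daisy.
    daisy is a leaf — visit daisy.
  At cedar: go right to rose.
    Visit rose.
    At rose: go left to kale.
      Visit kale.
      At kale: go left to reed.
        reed is a leaf — visit reed.
      At kale: go right to yew.
        yew is a leaf — visit yew.
    At rose: go right to aster.
      Visit aster.
      At aster: no left child.
      At aster: go right to rye.
        rye is a leaf — visit rye.
Full pre-order sequence: ivy, sage, tulip, teak, cedar, daisy, rose, kale, reed, yew, aster, rye.

teak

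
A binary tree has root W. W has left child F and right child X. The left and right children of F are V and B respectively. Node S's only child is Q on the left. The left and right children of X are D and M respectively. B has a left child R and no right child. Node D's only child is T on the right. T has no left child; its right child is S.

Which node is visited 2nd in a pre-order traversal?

Pre-order visits the node, then its left subtree, then its right subtree.
Visit W.
At W: go left to F.
  Visit F.
  At F: go left to V.
    V is a leaf — visit V.
  At F: go right to B.
    Visit B.
    At B: go left to R.
      R is a leaf — visit R.
    At B: no right child.
At W: go right to X.
  Visit X.
  At X: go left to D.
    Visit D.
    At D: no left child.
    At D: go right to T.
      Visit T.
      At T: no left child.
      At T: go right to S.
        Visit S.
        At S: go left to Q.
          Q is a leaf — visit Q.
        At S: no right child.
  At X: go right to M.
    M is a leaf — visit M.
Full pre-order sequence: W, F, V, B, R, X, D, T, S, Q, M.

F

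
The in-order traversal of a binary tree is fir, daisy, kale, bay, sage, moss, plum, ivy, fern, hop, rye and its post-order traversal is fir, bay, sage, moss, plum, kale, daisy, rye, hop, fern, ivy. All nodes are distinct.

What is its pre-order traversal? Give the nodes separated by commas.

ivy, daisy, fir, kale, plum, moss, sage, bay, fern, hop, rye

The last element of post-order is the root; it splits in-order into left and right subtrees.
Root ivy: left subtree has 7 nodes {fir, daisy, kale, bay, sage, moss, plum}, right has 3 {fern, hop, rye}.
  Root daisy: left subtree has 1 node {fir}, right has 5 {kale, bay, sage, moss, plum}.
    Root kale: left subtree has 0 nodes { }, right has 4 {bay, sage, moss, plum}.
      Root plum: left subtree has 3 nodes {bay, sage, moss}, right has 0 { }.
        Root moss: left subtree has 2 nodes {bay, sage}, right has 0 { }.
          Root sage: left subtree has 1 node {bay}, right has 0 { }.
  Root fern: left subtree has 0 nodes { }, right has 2 {hop, rye}.
    Root hop: left subtree has 0 nodes { }, right has 1 {rye}.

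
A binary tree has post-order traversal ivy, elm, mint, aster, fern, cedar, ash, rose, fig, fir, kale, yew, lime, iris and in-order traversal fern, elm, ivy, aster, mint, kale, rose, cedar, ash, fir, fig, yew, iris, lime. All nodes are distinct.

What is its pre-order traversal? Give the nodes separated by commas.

The last element of post-order is the root; it splits in-order into left and right subtrees.
Root iris: left subtree has 12 nodes {fern, elm, ivy, aster, mint, kale, rose, cedar, ash, fir, fig, yew}, right has 1 {lime}.
  Root yew: left subtree has 11 nodes {fern, elm, ivy, aster, mint, kale, rose, cedar, ash, fir, fig}, right has 0 { }.
    Root kale: left subtree has 5 nodes {fern, elm, ivy, aster, mint}, right has 5 {rose, cedar, ash, fir, fig}.
      Root fern: left subtree has 0 nodes { }, right has 4 {elm, ivy, aster, mint}.
        Root aster: left subtree has 2 nodes {elm, ivy}, right has 1 {mint}.
          Root elm: left subtree has 0 nodes { }, right has 1 {ivy}.
      Root fir: left subtree has 3 nodes {rose, cedar, ash}, right has 1 {fig}.
        Root rose: left subtree has 0 nodes { }, right has 2 {cedar, ash}.
          Root ash: left subtree has 1 node {cedar}, right has 0 { }.

iris, yew, kale, fern, aster, elm, ivy, mint, fir, rose, ash, cedar, fig, lime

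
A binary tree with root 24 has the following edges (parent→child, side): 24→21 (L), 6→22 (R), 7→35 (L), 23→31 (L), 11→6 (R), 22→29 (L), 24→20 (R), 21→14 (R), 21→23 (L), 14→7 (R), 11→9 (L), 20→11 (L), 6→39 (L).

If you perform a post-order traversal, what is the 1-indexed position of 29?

Post-order visits the left subtree, then the right subtree, then the node.
At 24: go left to 21.
  At 21: go left to 23.
    At 23: go left to 31.
      31 is a leaf — visit 31.
    At 23: no right child.
    Visit 23.
  At 21: go right to 14.
    At 14: no left child.
    At 14: go right to 7.
      At 7: go left to 35.
        35 is a leaf — visit 35.
      At 7: no right child.
      Visit 7.
    Visit 14.
  Visit 21.
At 24: go right to 20.
  At 20: go left to 11.
    At 11: go left to 9.
      9 is a leaf — visit 9.
    At 11: go right to 6.
      At 6: go left to 39.
        39 is a leaf — visit 39.
      At 6: go right to 22.
        At 22: go left to 29.
          29 is a leaf — visit 29.
        At 22: no right child.
        Visit 22.
      Visit 6.
    Visit 11.
  At 20: no right child.
  Visit 20.
Visit 24.
Full post-order sequence: 31, 23, 35, 7, 14, 21, 9, 39, 29, 22, 6, 11, 20, 24.

9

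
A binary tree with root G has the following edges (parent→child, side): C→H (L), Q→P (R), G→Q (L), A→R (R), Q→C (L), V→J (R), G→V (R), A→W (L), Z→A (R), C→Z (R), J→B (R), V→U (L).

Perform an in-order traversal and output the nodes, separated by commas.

In-order visits the left subtree, then the node, then the right subtree.
At G: go left to Q.
  At Q: go left to C.
    At C: go left to H.
      H is a leaf — visit H.
    Visit C.
    At C: go right to Z.
      At Z: no left child.
      Visit Z.
      At Z: go right to A.
        At A: go left to W.
          W is a leaf — visit W.
        Visit A.
        At A: go right to R.
          R is a leaf — visit R.
  Visit Q.
  At Q: go right to P.
    P is a leaf — visit P.
Visit G.
At G: go right to V.
  At V: go left to U.
    U is a leaf — visit U.
  Visit V.
  At V: go right to J.
    At J: no left child.
    Visit J.
    At J: go right to B.
      B is a leaf — visit B.

H, C, Z, W, A, R, Q, P, G, U, V, J, B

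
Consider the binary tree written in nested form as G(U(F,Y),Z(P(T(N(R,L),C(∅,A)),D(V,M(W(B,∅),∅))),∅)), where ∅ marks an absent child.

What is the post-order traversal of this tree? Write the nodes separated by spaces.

F Y U R L N A C T V B W M D P Z G

Post-order visits the left subtree, then the right subtree, then the node.
At G: go left to U.
  At U: go left to F.
    F is a leaf — visit F.
  At U: go right to Y.
    Y is a leaf — visit Y.
  Visit U.
At G: go right to Z.
  At Z: go left to P.
    At P: go left to T.
      At T: go left to N.
        At N: go left to R.
          R is a leaf — visit R.
        At N: go right to L.
          L is a leaf — visit L.
        Visit N.
      At T: go right to C.
        At C: no left child.
        At C: go right to A.
          A is a leaf — visit A.
        Visit C.
      Visit T.
    At P: go right to D.
      At D: go left to V.
        V is a leaf — visit V.
      At D: go right to M.
        At M: go left to W.
          At W: go left to B.
            B is a leaf — visit B.
          At W: no right child.
          Visit W.
        At M: no right child.
        Visit M.
      Visit D.
    Visit P.
  At Z: no right child.
  Visit Z.
Visit G.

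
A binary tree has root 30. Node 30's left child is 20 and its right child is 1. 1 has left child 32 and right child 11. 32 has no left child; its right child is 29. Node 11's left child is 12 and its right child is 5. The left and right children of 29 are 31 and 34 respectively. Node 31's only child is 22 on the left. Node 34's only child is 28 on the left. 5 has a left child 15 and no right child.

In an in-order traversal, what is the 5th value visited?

31

In-order visits the left subtree, then the node, then the right subtree.
At 30: go left to 20.
  20 is a leaf — visit 20.
Visit 30.
At 30: go right to 1.
  At 1: go left to 32.
    At 32: no left child.
    Visit 32.
    At 32: go right to 29.
      At 29: go left to 31.
        At 31: go left to 22.
          22 is a leaf — visit 22.
        Visit 31.
        At 31: no right child.
      Visit 29.
      At 29: go right to 34.
        At 34: go left to 28.
          28 is a leaf — visit 28.
        Visit 34.
        At 34: no right child.
  Visit 1.
  At 1: go right to 11.
    At 11: go left to 12.
      12 is a leaf — visit 12.
    Visit 11.
    At 11: go right to 5.
      At 5: go left to 15.
        15 is a leaf — visit 15.
      Visit 5.
      At 5: no right child.
Full in-order sequence: 20, 30, 32, 22, 31, 29, 28, 34, 1, 12, 11, 15, 5.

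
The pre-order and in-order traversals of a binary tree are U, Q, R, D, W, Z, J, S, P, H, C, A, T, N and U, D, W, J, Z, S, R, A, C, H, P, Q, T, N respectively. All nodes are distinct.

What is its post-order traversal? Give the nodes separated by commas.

The first element of pre-order is the root; it splits in-order into left and right subtrees.
Root U: left subtree has 0 nodes { }, right has 13 {D, W, J, Z, S, R, A, C, H, P, Q, T, N}.
  Root Q: left subtree has 10 nodes {D, W, J, Z, S, R, A, C, H, P}, right has 2 {T, N}.
    Root R: left subtree has 5 nodes {D, W, J, Z, S}, right has 4 {A, C, H, P}.
      Root D: left subtree has 0 nodes { }, right has 4 {W, J, Z, S}.
        Root W: left subtree has 0 nodes { }, right has 3 {J, Z, S}.
          Root Z: left subtree has 1 node {J}, right has 1 {S}.
      Root P: left subtree has 3 nodes {A, C, H}, right has 0 { }.
        Root H: left subtree has 2 nodes {A, C}, right has 0 { }.
          Root C: left subtree has 1 node {A}, right has 0 { }.
    Root T: left subtree has 0 nodes { }, right has 1 {N}.

J, S, Z, W, D, A, C, H, P, R, N, T, Q, U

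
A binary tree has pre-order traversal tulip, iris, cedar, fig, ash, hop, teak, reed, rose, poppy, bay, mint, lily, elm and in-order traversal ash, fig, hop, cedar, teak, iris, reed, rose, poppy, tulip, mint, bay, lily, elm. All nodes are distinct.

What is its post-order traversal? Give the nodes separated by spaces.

The first element of pre-order is the root; it splits in-order into left and right subtrees.
Root tulip: left subtree has 9 nodes {ash, fig, hop, cedar, teak, iris, reed, rose, poppy}, right has 4 {mint, bay, lily, elm}.
  Root iris: left subtree has 5 nodes {ash, fig, hop, cedar, teak}, right has 3 {reed, rose, poppy}.
    Root cedar: left subtree has 3 nodes {ash, fig, hop}, right has 1 {teak}.
      Root fig: left subtree has 1 node {ash}, right has 1 {hop}.
    Root reed: left subtree has 0 nodes { }, right has 2 {rose, poppy}.
      Root rose: left subtree has 0 nodes { }, right has 1 {poppy}.
  Root bay: left subtree has 1 node {mint}, right has 2 {lily, elm}.
    Root lily: left subtree has 0 nodes { }, right has 1 {elm}.

ash hop fig teak cedar poppy rose reed iris mint elm lily bay tulip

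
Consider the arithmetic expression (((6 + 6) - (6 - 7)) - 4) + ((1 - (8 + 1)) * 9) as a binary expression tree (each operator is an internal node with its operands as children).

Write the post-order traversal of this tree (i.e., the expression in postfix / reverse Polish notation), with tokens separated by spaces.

6 6 + 6 7 - - 4 - 1 8 1 + - 9 * +

Post-order on an expression tree gives postfix notation: for each operator, emit left operand, right operand, then the operator.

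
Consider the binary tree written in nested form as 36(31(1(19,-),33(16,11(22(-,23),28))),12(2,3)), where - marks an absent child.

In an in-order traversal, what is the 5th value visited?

In-order visits the left subtree, then the node, then the right subtree.
At 36: go left to 31.
  At 31: go left to 1.
    At 1: go left to 19.
      19 is a leaf — visit 19.
    Visit 1.
    At 1: no right child.
  Visit 31.
  At 31: go right to 33.
    At 33: go left to 16.
      16 is a leaf — visit 16.
    Visit 33.
    At 33: go right to 11.
      At 11: go left to 22.
        At 22: no left child.
        Visit 22.
        At 22: go right to 23.
          23 is a leaf — visit 23.
      Visit 11.
      At 11: go right to 28.
        28 is a leaf — visit 28.
Visit 36.
At 36: go right to 12.
  At 12: go left to 2.
    2 is a leaf — visit 2.
  Visit 12.
  At 12: go right to 3.
    3 is a leaf — visit 3.
Full in-order sequence: 19, 1, 31, 16, 33, 22, 23, 11, 28, 36, 2, 12, 3.

33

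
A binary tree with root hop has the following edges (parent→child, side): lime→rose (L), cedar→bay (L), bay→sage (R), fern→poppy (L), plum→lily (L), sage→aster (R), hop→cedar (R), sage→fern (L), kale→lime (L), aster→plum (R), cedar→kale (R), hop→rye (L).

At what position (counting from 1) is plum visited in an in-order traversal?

9

In-order visits the left subtree, then the node, then the right subtree.
At hop: go left to rye.
  rye is a leaf — visit rye.
Visit hop.
At hop: go right to cedar.
  At cedar: go left to bay.
    At bay: no left child.
    Visit bay.
    At bay: go right to sage.
      At sage: go left to fern.
        At fern: go left to poppy.
          poppy is a leaf — visit poppy.
        Visit fern.
        At fern: no right child.
      Visit sage.
      At sage: go right to aster.
        At aster: no left child.
        Visit aster.
        At aster: go right to plum.
          At plum: go left to lily.
            lily is a leaf — visit lily.
          Visit plum.
          At plum: no right child.
  Visit cedar.
  At cedar: go right to kale.
    At kale: go left to lime.
      At lime: go left to rose.
        rose is a leaf — visit rose.
      Visit lime.
      At lime: no right child.
    Visit kale.
    At kale: no right child.
Full in-order sequence: rye, hop, bay, poppy, fern, sage, aster, lily, plum, cedar, rose, lime, kale.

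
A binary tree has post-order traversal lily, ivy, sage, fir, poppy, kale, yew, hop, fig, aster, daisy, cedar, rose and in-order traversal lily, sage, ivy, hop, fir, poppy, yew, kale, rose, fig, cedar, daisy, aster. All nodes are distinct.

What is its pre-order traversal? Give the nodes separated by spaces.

rose hop sage lily ivy yew poppy fir kale cedar fig daisy aster

The last element of post-order is the root; it splits in-order into left and right subtrees.
Root rose: left subtree has 8 nodes {lily, sage, ivy, hop, fir, poppy, yew, kale}, right has 4 {fig, cedar, daisy, aster}.
  Root hop: left subtree has 3 nodes {lily, sage, ivy}, right has 4 {fir, poppy, yew, kale}.
    Root sage: left subtree has 1 node {lily}, right has 1 {ivy}.
    Root yew: left subtree has 2 nodes {fir, poppy}, right has 1 {kale}.
      Root poppy: left subtree has 1 node {fir}, right has 0 { }.
  Root cedar: left subtree has 1 node {fig}, right has 2 {daisy, aster}.
    Root daisy: left subtree has 0 nodes { }, right has 1 {aster}.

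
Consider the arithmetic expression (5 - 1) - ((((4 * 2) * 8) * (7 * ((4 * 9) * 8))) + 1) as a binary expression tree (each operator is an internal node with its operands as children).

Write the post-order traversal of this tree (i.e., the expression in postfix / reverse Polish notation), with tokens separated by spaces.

Post-order on an expression tree gives postfix notation: for each operator, emit left operand, right operand, then the operator.

5 1 - 4 2 * 8 * 7 4 9 * 8 * * * 1 + -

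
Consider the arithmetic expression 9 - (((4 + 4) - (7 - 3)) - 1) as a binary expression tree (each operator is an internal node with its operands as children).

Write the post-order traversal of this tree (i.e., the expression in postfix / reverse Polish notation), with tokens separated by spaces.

Post-order on an expression tree gives postfix notation: for each operator, emit left operand, right operand, then the operator.

9 4 4 + 7 3 - - 1 - -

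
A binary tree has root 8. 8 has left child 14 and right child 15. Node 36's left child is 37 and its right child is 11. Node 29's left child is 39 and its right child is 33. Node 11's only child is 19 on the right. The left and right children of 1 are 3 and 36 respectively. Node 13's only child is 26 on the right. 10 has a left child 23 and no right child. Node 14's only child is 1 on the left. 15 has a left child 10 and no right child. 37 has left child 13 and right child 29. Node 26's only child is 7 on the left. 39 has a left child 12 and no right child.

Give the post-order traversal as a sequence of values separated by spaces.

3 7 26 13 12 39 33 29 37 19 11 36 1 14 23 10 15 8

Post-order visits the left subtree, then the right subtree, then the node.
At 8: go left to 14.
  At 14: go left to 1.
    At 1: go left to 3.
      3 is a leaf — visit 3.
    At 1: go right to 36.
      At 36: go left to 37.
        At 37: go left to 13.
          At 13: no left child.
          At 13: go right to 26.
            At 26: go left to 7.
              7 is a leaf — visit 7.
            At 26: no right child.
            Visit 26.
          Visit 13.
        At 37: go right to 29.
          At 29: go left to 39.
            At 39: go left to 12.
              12 is a leaf — visit 12.
            At 39: no right child.
            Visit 39.
          At 29: go right to 33.
            33 is a leaf — visit 33.
          Visit 29.
        Visit 37.
      At 36: go right to 11.
        At 11: no left child.
        At 11: go right to 19.
          19 is a leaf — visit 19.
        Visit 11.
      Visit 36.
    Visit 1.
  At 14: no right child.
  Visit 14.
At 8: go right to 15.
  At 15: go left to 10.
    At 10: go left to 23.
      23 is a leaf — visit 23.
    At 10: no right child.
    Visit 10.
  At 15: no right child.
  Visit 15.
Visit 8.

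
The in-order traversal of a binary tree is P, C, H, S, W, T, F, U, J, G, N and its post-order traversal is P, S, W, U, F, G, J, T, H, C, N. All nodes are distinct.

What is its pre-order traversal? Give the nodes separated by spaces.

The last element of post-order is the root; it splits in-order into left and right subtrees.
Root N: left subtree has 10 nodes {P, C, H, S, W, T, F, U, J, G}, right has 0 { }.
  Root C: left subtree has 1 node {P}, right has 8 {H, S, W, T, F, U, J, G}.
    Root H: left subtree has 0 nodes { }, right has 7 {S, W, T, F, U, J, G}.
      Root T: left subtree has 2 nodes {S, W}, right has 4 {F, U, J, G}.
        Root W: left subtree has 1 node {S}, right has 0 { }.
        Root J: left subtree has 2 nodes {F, U}, right has 1 {G}.
          Root F: left subtree has 0 nodes { }, right has 1 {U}.

N C P H T W S J F U G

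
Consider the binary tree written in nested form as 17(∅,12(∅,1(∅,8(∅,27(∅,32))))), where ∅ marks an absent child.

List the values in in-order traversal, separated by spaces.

In-order visits the left subtree, then the node, then the right subtree.
At 17: no left child.
Visit 17.
At 17: go right to 12.
  At 12: no left child.
  Visit 12.
  At 12: go right to 1.
    At 1: no left child.
    Visit 1.
    At 1: go right to 8.
      At 8: no left child.
      Visit 8.
      At 8: go right to 27.
        At 27: no left child.
        Visit 27.
        At 27: go right to 32.
          32 is a leaf — visit 32.

17 12 1 8 27 32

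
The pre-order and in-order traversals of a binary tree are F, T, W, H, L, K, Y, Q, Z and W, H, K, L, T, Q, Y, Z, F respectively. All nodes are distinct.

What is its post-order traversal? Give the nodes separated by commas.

The first element of pre-order is the root; it splits in-order into left and right subtrees.
Root F: left subtree has 8 nodes {W, H, K, L, T, Q, Y, Z}, right has 0 { }.
  Root T: left subtree has 4 nodes {W, H, K, L}, right has 3 {Q, Y, Z}.
    Root W: left subtree has 0 nodes { }, right has 3 {H, K, L}.
      Root H: left subtree has 0 nodes { }, right has 2 {K, L}.
        Root L: left subtree has 1 node {K}, right has 0 { }.
    Root Y: left subtree has 1 node {Q}, right has 1 {Z}.

K, L, H, W, Q, Z, Y, T, F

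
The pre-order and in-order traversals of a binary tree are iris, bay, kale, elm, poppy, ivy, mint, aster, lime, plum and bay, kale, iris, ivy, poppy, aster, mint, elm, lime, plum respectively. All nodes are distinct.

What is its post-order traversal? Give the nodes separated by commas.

The first element of pre-order is the root; it splits in-order into left and right subtrees.
Root iris: left subtree has 2 nodes {bay, kale}, right has 7 {ivy, poppy, aster, mint, elm, lime, plum}.
  Root bay: left subtree has 0 nodes { }, right has 1 {kale}.
  Root elm: left subtree has 4 nodes {ivy, poppy, aster, mint}, right has 2 {lime, plum}.
    Root poppy: left subtree has 1 node {ivy}, right has 2 {aster, mint}.
      Root mint: left subtree has 1 node {aster}, right has 0 { }.
    Root lime: left subtree has 0 nodes { }, right has 1 {plum}.

kale, bay, ivy, aster, mint, poppy, plum, lime, elm, iris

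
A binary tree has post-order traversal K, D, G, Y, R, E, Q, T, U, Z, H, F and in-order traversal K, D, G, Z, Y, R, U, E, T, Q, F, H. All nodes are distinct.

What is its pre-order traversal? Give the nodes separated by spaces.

The last element of post-order is the root; it splits in-order into left and right subtrees.
Root F: left subtree has 10 nodes {K, D, G, Z, Y, R, U, E, T, Q}, right has 1 {H}.
  Root Z: left subtree has 3 nodes {K, D, G}, right has 6 {Y, R, U, E, T, Q}.
    Root G: left subtree has 2 nodes {K, D}, right has 0 { }.
      Root D: left subtree has 1 node {K}, right has 0 { }.
    Root U: left subtree has 2 nodes {Y, R}, right has 3 {E, T, Q}.
      Root R: left subtree has 1 node {Y}, right has 0 { }.
      Root T: left subtree has 1 node {E}, right has 1 {Q}.

F Z G D K U R Y T E Q H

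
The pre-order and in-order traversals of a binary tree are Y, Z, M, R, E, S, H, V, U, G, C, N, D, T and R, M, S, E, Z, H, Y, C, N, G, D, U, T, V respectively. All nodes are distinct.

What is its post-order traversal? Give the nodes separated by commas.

R, S, E, M, H, Z, N, C, D, G, T, U, V, Y

The first element of pre-order is the root; it splits in-order into left and right subtrees.
Root Y: left subtree has 6 nodes {R, M, S, E, Z, H}, right has 7 {C, N, G, D, U, T, V}.
  Root Z: left subtree has 4 nodes {R, M, S, E}, right has 1 {H}.
    Root M: left subtree has 1 node {R}, right has 2 {S, E}.
      Root E: left subtree has 1 node {S}, right has 0 { }.
  Root V: left subtree has 6 nodes {C, N, G, D, U, T}, right has 0 { }.
    Root U: left subtree has 4 nodes {C, N, G, D}, right has 1 {T}.
      Root G: left subtree has 2 nodes {C, N}, right has 1 {D}.
        Root C: left subtree has 0 nodes { }, right has 1 {N}.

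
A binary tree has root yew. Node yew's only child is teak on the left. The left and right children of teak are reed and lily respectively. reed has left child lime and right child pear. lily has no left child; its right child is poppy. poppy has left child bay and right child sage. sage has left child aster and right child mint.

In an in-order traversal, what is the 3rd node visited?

In-order visits the left subtree, then the node, then the right subtree.
At yew: go left to teak.
  At teak: go left to reed.
    At reed: go left to lime.
      lime is a leaf — visit lime.
    Visit reed.
    At reed: go right to pear.
      pear is a leaf — visit pear.
  Visit teak.
  At teak: go right to lily.
    At lily: no left child.
    Visit lily.
    At lily: go right to poppy.
      At poppy: go left to bay.
        bay is a leaf — visit bay.
      Visit poppy.
      At poppy: go right to sage.
        At sage: go left to aster.
          aster is a leaf — visit aster.
        Visit sage.
        At sage: go right to mint.
          mint is a leaf — visit mint.
Visit yew.
At yew: no right child.
Full in-order sequence: lime, reed, pear, teak, lily, bay, poppy, aster, sage, mint, yew.

pear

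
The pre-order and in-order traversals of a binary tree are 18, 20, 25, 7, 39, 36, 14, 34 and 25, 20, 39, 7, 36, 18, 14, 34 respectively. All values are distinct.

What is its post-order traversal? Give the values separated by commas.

The first element of pre-order is the root; it splits in-order into left and right subtrees.
Root 18: left subtree has 5 nodes {25, 20, 39, 7, 36}, right has 2 {14, 34}.
  Root 20: left subtree has 1 node {25}, right has 3 {39, 7, 36}.
    Root 7: left subtree has 1 node {39}, right has 1 {36}.
  Root 14: left subtree has 0 nodes { }, right has 1 {34}.

25, 39, 36, 7, 20, 34, 14, 18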